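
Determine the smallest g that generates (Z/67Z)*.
2

A primitive root g modulo p has order p-1 = 66
Prime divisors of 66: [2, 3, 11]
g is a primitive root iff g^(66/q) ≢ 1 (mod 67) for each prime divisor q
Testing small values:
  g = 2: 2^33 ≡ 66, 2^22 ≡ 37, 2^6 ≡ 64 (mod 67) → none is 1, primitive root!
The smallest primitive root is 2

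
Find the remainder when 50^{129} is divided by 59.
By Fermat: 50^{58} ≡ 1 (mod 59). 129 = 2×58 + 13. So 50^{129} ≡ 50^{13} ≡ 24 (mod 59)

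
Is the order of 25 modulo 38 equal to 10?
No, the actual order is 9, not 10.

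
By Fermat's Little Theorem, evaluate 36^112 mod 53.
By Fermat: 36^{52} ≡ 1 (mod 53). 112 = 2×52 + 8. So 36^{112} ≡ 36^{8} ≡ 49 (mod 53)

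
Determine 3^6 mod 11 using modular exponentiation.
6 = 4 + 2 (binary 110). Repeated squaring mod 11: 3^1 ≡ 3; 3^2 ≡ 3² = 9 ≡ 9; 3^4 ≡ 9² = 81 ≡ 4. Multiply: 3^6 = 3^4 × 3^2 ≡ 4 × 9 (mod 11): 4 × 9 = 36 ≡ 3. So 3^6 ≡ 3 (mod 11).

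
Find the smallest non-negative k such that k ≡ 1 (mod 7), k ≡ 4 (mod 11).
15

Using the Chinese Remainder Theorem:
M = product of moduli = 77
For equation 1: M_1 = 11, 11 ≡ 4 (mod 7), inverse of 11 mod 7 is 2 (check: 4 × 2 = 8 ≡ 1 (mod 7))
For equation 2: M_2 = 7, 7 ≡ 7 (mod 11), inverse of 7 mod 11 is 8 (check: 7 × 8 = 56 ≡ 1 (mod 11))
Combine: k ≡ Σ r_i×M_i×(M_i⁻¹ mod m_i) = 1×11×2 + 4×7×8 = 22 + 224 = 246
246 mod 77 = 15
k ≡ 15 (mod 77)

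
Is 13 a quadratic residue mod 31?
By Euler's criterion: 13^{15} ≡ 30 (mod 31). Since this equals -1 (≡ 30), 13 is not a QR.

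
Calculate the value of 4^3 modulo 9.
3 = 2 + 1 (binary 11). Repeated squaring mod 9: 4^1 ≡ 4; 4^2 ≡ 4² = 16 ≡ 7. Multiply: 4^3 = 4^2 × 4^1 ≡ 7 × 4 (mod 9): 7 × 4 = 28 ≡ 1. So 4^3 ≡ 1 (mod 9).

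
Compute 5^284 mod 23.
Using Fermat: 5^{22} ≡ 1 (mod 23). 284 ≡ 20 (mod 22). So 5^{284} ≡ 5^{20} ≡ 12 (mod 23)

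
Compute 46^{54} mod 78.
64

Using successive squaring:
Binary expansion of 54: 110110
Powers of 46 mod 78 (each is the square of the previous):
  46^1 ≡ 46 (mod 78)
  46^2 ≡ 46² = 2116 ≡ 10 (mod 78)
  46^4 ≡ 10² = 100 ≡ 22 (mod 78)
  46^8 ≡ 22² = 484 ≡ 16 (mod 78)
  46^16 ≡ 16² = 256 ≡ 22 (mod 78)
  46^32 ≡ 22² = 484 ≡ 16 (mod 78)
54 = 32 + 16 + 4 + 2, so 46^54 = 46^32 × 46^16 × 46^4 × 46^2 ≡ 16 × 22 × 22 × 10 (mod 78)
Multiplying step by step:
  16 × 22 = 352 ≡ 40 (mod 78)
  40 × 22 = 880 ≡ 22 (mod 78)
  22 × 10 = 220 ≡ 64 (mod 78)
Result: 46^54 ≡ 64 (mod 78)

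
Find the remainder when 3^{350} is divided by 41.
By Fermat: 3^{40} ≡ 1 (mod 41). 350 = 8×40 + 30. So 3^{350} ≡ 3^{30} ≡ 32 (mod 41)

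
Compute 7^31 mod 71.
Using repeated squaring. 31 = 16 + 8 + 4 + 2 + 1 (binary 11111). Repeated squaring mod 71: 7^1 ≡ 7; 7^2 ≡ 7² = 49 ≡ 49; 7^4 ≡ 49² = 2401 ≡ 58; 7^8 ≡ 58² = 3364 ≡ 27; 7^16 ≡ 27² = 729 ≡ 19. Multiply: 7^31 = 7^16 × 7^8 × 7^4 × 7^2 × 7^1 ≡ 19 × 27 × 58 × 49 × 7 (mod 71): 19 × 27 = 513 ≡ 16; 16 × 58 = 928 ≡ 5; 5 × 49 = 245 ≡ 32; 32 × 7 = 224 ≡ 11. So 7^31 ≡ 11 (mod 71).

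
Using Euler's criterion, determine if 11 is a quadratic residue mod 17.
By Euler's criterion: 11^{8} ≡ 16 (mod 17). Since this equals -1 (≡ 16), 11 is not a QR.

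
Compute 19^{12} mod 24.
1

Using successive squaring:
Binary expansion of 12: 1100
Powers of 19 mod 24 (each is the square of the previous):
  19^1 ≡ 19 (mod 24)
  19^2 ≡ 19² = 361 ≡ 1 (mod 24)
  19^4 ≡ 1² = 1 ≡ 1 (mod 24)
  19^8 ≡ 1² = 1 ≡ 1 (mod 24)
12 = 8 + 4, so 19^12 = 19^8 × 19^4 ≡ 1 × 1 (mod 24)
Multiplying step by step:
  1 × 1 = 1 ≡ 1 (mod 24)
Result: 19^12 ≡ 1 (mod 24)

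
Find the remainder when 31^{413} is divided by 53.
By Fermat: 31^{52} ≡ 1 (mod 53). 413 = 7×52 + 49. So 31^{413} ≡ 31^{49} ≡ 32 (mod 53)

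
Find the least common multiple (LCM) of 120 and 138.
2760

First find GCD(120, 138) using the Euclidean algorithm:
120 = 0 × 138 + 120
138 = 1 × 120 + 18
120 = 6 × 18 + 12
18 = 1 × 12 + 6
12 = 2 × 6 + 0
GCD(120, 138) = 6

LCM formula: LCM(a, b) = (a × b) / GCD(a, b)
LCM(120, 138) = (120 × 138) / 6
LCM(120, 138) = 16560 / 6
LCM(120, 138) = 2760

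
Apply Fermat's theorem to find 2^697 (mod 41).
By Fermat: 2^{40} ≡ 1 (mod 41). 697 ≡ 17 (mod 40). So 2^{697} ≡ 2^{17} ≡ 36 (mod 41)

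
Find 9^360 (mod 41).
Using Fermat: 9^{40} ≡ 1 (mod 41). 360 ≡ 0 (mod 40). So 9^{360} ≡ 9^{0} ≡ 1 (mod 41)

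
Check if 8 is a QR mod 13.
By Euler's criterion: 8^{6} ≡ 12 (mod 13). Since this equals -1 (≡ 12), 8 is not a QR.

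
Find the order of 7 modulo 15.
Powers of 7 mod 15: 7^1≡7, 7^2≡4, 7^3≡13, 7^4≡1. Order = 4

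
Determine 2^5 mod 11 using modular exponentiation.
5 = 4 + 1 (binary 101). Repeated squaring mod 11: 2^1 ≡ 2; 2^2 ≡ 2² = 4 ≡ 4; 2^4 ≡ 4² = 16 ≡ 5. Multiply: 2^5 = 2^4 × 2^1 ≡ 5 × 2 (mod 11): 5 × 2 = 10 ≡ 10. So 2^5 ≡ 10 (mod 11).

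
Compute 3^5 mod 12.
5 = 4 + 1 (binary 101). Repeated squaring mod 12: 3^1 ≡ 3; 3^2 ≡ 3² = 9 ≡ 9; 3^4 ≡ 9² = 81 ≡ 9. Multiply: 3^5 = 3^4 × 3^1 ≡ 9 × 3 (mod 12): 9 × 3 = 27 ≡ 3. So 3^5 ≡ 3 (mod 12).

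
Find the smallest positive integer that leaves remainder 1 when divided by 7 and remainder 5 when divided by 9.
M = 7 × 9 = 63. M₁ = 9, y₁ ≡ 4 (mod 7). M₂ = 7, y₂ ≡ 4 (mod 9). r = 1×9×4 + 5×7×4 ≡ 50 (mod 63). The smallest positive such number is 50.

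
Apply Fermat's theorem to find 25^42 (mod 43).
By Fermat's Little Theorem, 25^{42} ≡ 1 (mod 43) since 43 is prime and gcd(25, 43) = 1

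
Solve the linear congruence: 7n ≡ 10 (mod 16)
6

Since gcd(7, 16) = 1 divides 10, a solution exists.
Multiply both sides by the inverse of 7 mod 16:
  7^(-1) mod 16 = 7
  x ≡ 7 × 10 ≡ 70 ≡ 6 (mod 16)
Verification: 7 × 6 = 42 = 2 × 16 + 10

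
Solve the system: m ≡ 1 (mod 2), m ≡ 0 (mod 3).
M = 2 × 3 = 6. M₁ = 3, y₁ ≡ 1 (mod 2). M₂ = 2, y₂ ≡ 2 (mod 3). m = 1×3×1 + 0×2×2 ≡ 3 (mod 6)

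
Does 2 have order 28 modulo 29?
p - 1 = 28 has prime divisors 2, 7. Check 2^(28/q) mod 29 for each: 2^(28/2) = 2^14 ≡ 28, 2^(28/7) = 2^4 ≡ 16 (mod 29). None of these is 1, so 2 has order 28 = φ(29), so it is a primitive root mod 29.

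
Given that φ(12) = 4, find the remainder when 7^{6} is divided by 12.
By Euler: 7^{4} ≡ 1 (mod 12) since gcd(7, 12) = 1. 6 = 1×4 + 2. So 7^{6} ≡ 7^{2} ≡ 1 (mod 12)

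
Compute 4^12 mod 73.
Using repeated squaring. 12 = 8 + 4 (binary 1100). Repeated squaring mod 73: 4^1 ≡ 4; 4^2 ≡ 4² = 16 ≡ 16; 4^4 ≡ 16² = 256 ≡ 37; 4^8 ≡ 37² = 1369 ≡ 55. Multiply: 4^12 = 4^8 × 4^4 ≡ 55 × 37 (mod 73): 55 × 37 = 2035 ≡ 64. So 4^12 ≡ 64 (mod 73).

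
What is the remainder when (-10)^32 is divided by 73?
Using repeated squaring. (-10) ≡ 63 (mod 73). 32 = 32 (binary 100000). Repeated squaring mod 73: 63^1 ≡ 63; 63^2 ≡ 63² = 3969 ≡ 27; 63^4 ≡ 27² = 729 ≡ 72; 63^8 ≡ 72² = 5184 ≡ 1; 63^16 ≡ 1² = 1 ≡ 1; 63^32 ≡ 1² = 1 ≡ 1. So (-10)^32 ≡ 1 (mod 73).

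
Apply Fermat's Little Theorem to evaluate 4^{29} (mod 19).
16

By Fermat's Little Theorem, a^(p-1) ≡ 1 (mod p) for prime p and gcd(a, p) = 1
Here p = 19, so 4^18 ≡ 1 (mod 19)
We can reduce the exponent: 29 mod 18 = 11
So 4^29 ≡ 4^11 (mod 19)
Computing: 4^11 mod 19 = 16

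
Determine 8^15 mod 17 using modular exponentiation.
Using repeated squaring. 15 = 8 + 4 + 2 + 1 (binary 1111). Repeated squaring mod 17: 8^1 ≡ 8; 8^2 ≡ 8² = 64 ≡ 13; 8^4 ≡ 13² = 169 ≡ 16; 8^8 ≡ 16² = 256 ≡ 1. Multiply: 8^15 = 8^8 × 8^4 × 8^2 × 8^1 ≡ 1 × 16 × 13 × 8 (mod 17): 1 × 16 = 16 ≡ 16; 16 × 13 = 208 ≡ 4; 4 × 8 = 32 ≡ 15. So 8^15 ≡ 15 (mod 17).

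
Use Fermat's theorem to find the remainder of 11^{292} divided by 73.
41

By Fermat's Little Theorem, a^(p-1) ≡ 1 (mod p) for prime p and gcd(a, p) = 1
Here p = 73, so 11^72 ≡ 1 (mod 73)
We can reduce the exponent: 292 mod 72 = 4
So 11^292 ≡ 11^4 (mod 73)
Computing: 11^4 mod 73 = 41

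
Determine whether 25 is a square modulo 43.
By Euler's criterion: 25^{21} ≡ 1 (mod 43). Since this equals 1, 25 is a QR.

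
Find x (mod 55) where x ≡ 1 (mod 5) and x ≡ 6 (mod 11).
M = 5 × 11 = 55. M₁ = 11, y₁ ≡ 1 (mod 5). M₂ = 5, y₂ ≡ 9 (mod 11). x = 1×11×1 + 6×5×9 ≡ 6 (mod 55)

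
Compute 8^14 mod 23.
Using repeated squaring. 14 = 8 + 4 + 2 (binary 1110). Repeated squaring mod 23: 8^1 ≡ 8; 8^2 ≡ 8² = 64 ≡ 18; 8^4 ≡ 18² = 324 ≡ 2; 8^8 ≡ 2² = 4 ≡ 4. Multiply: 8^14 = 8^8 × 8^4 × 8^2 ≡ 4 × 2 × 18 (mod 23): 4 × 2 = 8 ≡ 8; 8 × 18 = 144 ≡ 6. So 8^14 ≡ 6 (mod 23).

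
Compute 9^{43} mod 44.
25

Using successive squaring:
Binary expansion of 43: 101011
Powers of 9 mod 44 (each is the square of the previous):
  9^1 ≡ 9 (mod 44)
  9^2 ≡ 9² = 81 ≡ 37 (mod 44)
  9^4 ≡ 37² = 1369 ≡ 5 (mod 44)
  9^8 ≡ 5² = 25 ≡ 25 (mod 44)
  9^16 ≡ 25² = 625 ≡ 9 (mod 44)
  9^32 ≡ 9² = 81 ≡ 37 (mod 44)
43 = 32 + 8 + 2 + 1, so 9^43 = 9^32 × 9^8 × 9^2 × 9^1 ≡ 37 × 25 × 37 × 9 (mod 44)
Multiplying step by step:
  37 × 25 = 925 ≡ 1 (mod 44)
  1 × 37 = 37 ≡ 37 (mod 44)
  37 × 9 = 333 ≡ 25 (mod 44)
Result: 9^43 ≡ 25 (mod 44)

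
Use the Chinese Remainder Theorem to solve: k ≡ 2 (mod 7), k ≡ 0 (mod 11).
M = 7 × 11 = 77. M₁ = 11, y₁ ≡ 2 (mod 7). M₂ = 7, y₂ ≡ 8 (mod 11). k = 2×11×2 + 0×7×8 ≡ 44 (mod 77)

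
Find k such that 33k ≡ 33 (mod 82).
1

Since gcd(33, 82) = 1 divides 33, a solution exists.
Multiply both sides by the inverse of 33 mod 82:
  33^(-1) mod 82 = 5
  x ≡ 5 × 33 ≡ 165 ≡ 1 (mod 82)
Verification: 33 × 1 = 33 = 0 × 82 + 33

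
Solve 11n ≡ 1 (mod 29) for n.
8

Using Extended Euclidean Algorithm:
gcd(11, 29) = 1
Bezout coefficients: 11 × 8 + 29 × -3 = 1
So 11 × 8 ≡ 1 (mod 29)
The inverse is 8 mod 29 = 8
Verification: 11 × 8 = 88 = 3 × 29 + 1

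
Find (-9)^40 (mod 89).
Using repeated squaring. (-9) ≡ 80 (mod 89). 40 = 32 + 8 (binary 101000). Repeated squaring mod 89: 80^1 ≡ 80; 80^2 ≡ 80² = 6400 ≡ 81; 80^4 ≡ 81² = 6561 ≡ 64; 80^8 ≡ 64² = 4096 ≡ 2; 80^16 ≡ 2² = 4 ≡ 4; 80^32 ≡ 4² = 16 ≡ 16. Multiply: (-9)^40 ≡ 80^32 × 80^8 ≡ 16 × 2 (mod 89): 16 × 2 = 32 ≡ 32. So (-9)^40 ≡ 32 (mod 89).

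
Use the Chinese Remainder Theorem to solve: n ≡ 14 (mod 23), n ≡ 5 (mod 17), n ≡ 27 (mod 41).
15033

Using the Chinese Remainder Theorem:
M = product of moduli = 16031
For equation 1: M_1 = 697, 697 ≡ 7 (mod 23), inverse of 697 mod 23 is 10 (check: 7 × 10 = 70 ≡ 1 (mod 23))
For equation 2: M_2 = 943, 943 ≡ 8 (mod 17), inverse of 943 mod 17 is 15 (check: 8 × 15 = 120 ≡ 1 (mod 17))
For equation 3: M_3 = 391, 391 ≡ 22 (mod 41), inverse of 391 mod 41 is 28 (check: 22 × 28 = 616 ≡ 1 (mod 41))
Combine: n ≡ Σ r_i×M_i×(M_i⁻¹ mod m_i) = 14×697×10 + 5×943×15 + 27×391×28 = 97580 + 70725 + 295596 = 463901
463901 mod 16031 = 15033
n ≡ 15033 (mod 16031)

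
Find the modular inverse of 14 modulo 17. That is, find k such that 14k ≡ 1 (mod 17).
11

Using Extended Euclidean Algorithm:
gcd(14, 17) = 1
Bezout coefficients: 14 × -6 + 17 × 5 = 1
So 14 × -6 ≡ 1 (mod 17)
The inverse is -6 mod 17 = 11
Verification: 14 × 11 = 154 = 9 × 17 + 1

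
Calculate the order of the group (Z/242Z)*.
110

Prime factorization: 242 = 2 × 11^2
Using the formula φ(n) = n × Π(1 - 1/p) for each prime factor p:
φ(242) = 242 × (1 - 1/2) × (1 - 1/11)
φ(242) = 110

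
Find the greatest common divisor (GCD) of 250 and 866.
2

Using the Euclidean algorithm:
250 = 0 × 866 + 250
866 = 3 × 250 + 116
250 = 2 × 116 + 18
116 = 6 × 18 + 8
18 = 2 × 8 + 2
8 = 4 × 2 + 0

GCD(250, 866) = 2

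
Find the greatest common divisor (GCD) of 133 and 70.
7

Using the Euclidean algorithm:
133 = 1 × 70 + 63
70 = 1 × 63 + 7
63 = 9 × 7 + 0

GCD(133, 70) = 7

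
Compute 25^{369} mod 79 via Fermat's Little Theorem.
67

By Fermat's Little Theorem, a^(p-1) ≡ 1 (mod p) for prime p and gcd(a, p) = 1
Here p = 79, so 25^78 ≡ 1 (mod 79)
We can reduce the exponent: 369 mod 78 = 57
So 25^369 ≡ 25^57 (mod 79)
Computing: 25^57 mod 79 = 67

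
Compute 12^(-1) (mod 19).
12^(-1) ≡ 8 (mod 19). Verification: 12 × 8 = 96 ≡ 1 (mod 19)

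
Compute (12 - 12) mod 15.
0

(12 - 12) = 0
0 mod 15 = 0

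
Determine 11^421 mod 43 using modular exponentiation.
Using Fermat: 11^{42} ≡ 1 (mod 43). 421 ≡ 1 (mod 42). So 11^{421} ≡ 11^{1} ≡ 11 (mod 43)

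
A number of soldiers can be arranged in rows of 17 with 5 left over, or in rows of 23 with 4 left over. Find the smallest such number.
M = 17 × 23 = 391. M₁ = 23, y₁ ≡ 3 (mod 17). M₂ = 17, y₂ ≡ 19 (mod 23). r = 5×23×3 + 4×17×19 ≡ 73 (mod 391). The smallest positive such number is 73.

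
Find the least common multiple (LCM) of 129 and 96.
4128

First find GCD(129, 96) using the Euclidean algorithm:
129 = 1 × 96 + 33
96 = 2 × 33 + 30
33 = 1 × 30 + 3
30 = 10 × 3 + 0
GCD(129, 96) = 3

LCM formula: LCM(a, b) = (a × b) / GCD(a, b)
LCM(129, 96) = (129 × 96) / 3
LCM(129, 96) = 12384 / 3
LCM(129, 96) = 4128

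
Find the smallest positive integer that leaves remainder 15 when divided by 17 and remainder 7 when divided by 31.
M = 17 × 31 = 527. M₁ = 31, y₁ ≡ 11 (mod 17). M₂ = 17, y₂ ≡ 11 (mod 31). x = 15×31×11 + 7×17×11 ≡ 100 (mod 527). The smallest positive such number is 100.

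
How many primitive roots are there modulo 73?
24

The number of primitive roots modulo p is φ(p-1) = φ(72)
φ(72) = 24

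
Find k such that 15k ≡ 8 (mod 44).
24

Since gcd(15, 44) = 1 divides 8, a solution exists.
Multiply both sides by the inverse of 15 mod 44:
  15^(-1) mod 44 = 3
  x ≡ 3 × 8 ≡ 24 ≡ 24 (mod 44)
Verification: 15 × 24 = 360 = 8 × 44 + 8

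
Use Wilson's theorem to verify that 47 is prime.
(46)! mod 47 = 46. Since this equals -1 (mod 47), Wilson confirms 47 is prime.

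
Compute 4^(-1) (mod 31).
8

Using Extended Euclidean Algorithm:
gcd(4, 31) = 1
Bezout coefficients: 4 × 8 + 31 × -1 = 1
So 4 × 8 ≡ 1 (mod 31)
The inverse is 8 mod 31 = 8
Verification: 4 × 8 = 32 = 1 × 31 + 1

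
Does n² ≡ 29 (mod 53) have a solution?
By Euler's criterion: 29^{26} ≡ 1 (mod 53). Since this equals 1, 29 is a QR.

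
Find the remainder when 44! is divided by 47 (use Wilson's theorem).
(46)! = (44)! × (45) × (46) ≡ -1 (mod 47). So (44)! ≡ -1 × [(46)(45)]^(-1) ≡ 23 (mod 47)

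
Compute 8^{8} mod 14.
8

Using successive squaring:
Binary expansion of 8: 1000
Powers of 8 mod 14 (each is the square of the previous):
  8^1 ≡ 8 (mod 14)
  8^2 ≡ 8² = 64 ≡ 8 (mod 14)
  8^4 ≡ 8² = 64 ≡ 8 (mod 14)
  8^8 ≡ 8² = 64 ≡ 8 (mod 14)
8 is a power of 2, so 8^8 is the last square: ≡ 8 (mod 14)
Result: 8^8 ≡ 8 (mod 14)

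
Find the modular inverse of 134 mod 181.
134^(-1) ≡ 77 (mod 181). Verification: 134 × 77 = 10318 ≡ 1 (mod 181)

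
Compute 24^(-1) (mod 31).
22

Using Extended Euclidean Algorithm:
gcd(24, 31) = 1
Bezout coefficients: 24 × -9 + 31 × 7 = 1
So 24 × -9 ≡ 1 (mod 31)
The inverse is -9 mod 31 = 22
Verification: 24 × 22 = 528 = 17 × 31 + 1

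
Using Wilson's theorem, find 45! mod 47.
(46)! = (45)! × (46) ≡ -1 (mod 47). So (45)! ≡ -1 × (46)^(-1) ≡ (-1)×(-1) = 1 (mod 47)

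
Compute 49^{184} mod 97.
62

Using successive squaring:
Binary expansion of 184: 10111000
Powers of 49 mod 97 (each is the square of the previous):
  49^1 ≡ 49 (mod 97)
  49^2 ≡ 49² = 2401 ≡ 73 (mod 97)
  49^4 ≡ 73² = 5329 ≡ 91 (mod 97)
  49^8 ≡ 91² = 8281 ≡ 36 (mod 97)
  49^16 ≡ 36² = 1296 ≡ 35 (mod 97)
  49^32 ≡ 35² = 1225 ≡ 61 (mod 97)
  49^64 ≡ 61² = 3721 ≡ 35 (mod 97)
  49^128 ≡ 35² = 1225 ≡ 61 (mod 97)
184 = 128 + 32 + 16 + 8, so 49^184 = 49^128 × 49^32 × 49^16 × 49^8 ≡ 61 × 61 × 35 × 36 (mod 97)
Multiplying step by step:
  61 × 61 = 3721 ≡ 35 (mod 97)
  35 × 35 = 1225 ≡ 61 (mod 97)
  61 × 36 = 2196 ≡ 62 (mod 97)
Result: 49^184 ≡ 62 (mod 97)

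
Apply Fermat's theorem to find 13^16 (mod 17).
By Fermat's Little Theorem, 13^{16} ≡ 1 (mod 17) since 17 is prime and gcd(13, 17) = 1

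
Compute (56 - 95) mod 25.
11

(56 - 95) = -39
-39 mod 25 = 11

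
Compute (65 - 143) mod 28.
6

(65 - 143) = -78
-78 mod 28 = 6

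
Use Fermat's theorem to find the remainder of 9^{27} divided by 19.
1

By Fermat's Little Theorem, a^(p-1) ≡ 1 (mod p) for prime p and gcd(a, p) = 1
Here p = 19, so 9^18 ≡ 1 (mod 19)
We can reduce the exponent: 27 mod 18 = 9
So 9^27 ≡ 9^9 (mod 19)
Computing: 9^9 mod 19 = 1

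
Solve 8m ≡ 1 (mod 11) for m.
8^(-1) ≡ 7 (mod 11). Verification: 8 × 7 = 56 ≡ 1 (mod 11)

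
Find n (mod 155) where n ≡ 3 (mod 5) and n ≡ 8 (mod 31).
M = 5 × 31 = 155. M₁ = 31, y₁ ≡ 1 (mod 5). M₂ = 5, y₂ ≡ 25 (mod 31). n = 3×31×1 + 8×5×25 ≡ 8 (mod 155)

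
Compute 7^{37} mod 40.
7

Using successive squaring:
Binary expansion of 37: 100101
Powers of 7 mod 40 (each is the square of the previous):
  7^1 ≡ 7 (mod 40)
  7^2 ≡ 7² = 49 ≡ 9 (mod 40)
  7^4 ≡ 9² = 81 ≡ 1 (mod 40)
  7^8 ≡ 1² = 1 ≡ 1 (mod 40)
  7^16 ≡ 1² = 1 ≡ 1 (mod 40)
  7^32 ≡ 1² = 1 ≡ 1 (mod 40)
37 = 32 + 4 + 1, so 7^37 = 7^32 × 7^4 × 7^1 ≡ 1 × 1 × 7 (mod 40)
Multiplying step by step:
  1 × 1 = 1 ≡ 1 (mod 40)
  1 × 7 = 7 ≡ 7 (mod 40)
Result: 7^37 ≡ 7 (mod 40)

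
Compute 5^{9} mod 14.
13

Using successive squaring:
Binary expansion of 9: 1001
Powers of 5 mod 14 (each is the square of the previous):
  5^1 ≡ 5 (mod 14)
  5^2 ≡ 5² = 25 ≡ 11 (mod 14)
  5^4 ≡ 11² = 121 ≡ 9 (mod 14)
  5^8 ≡ 9² = 81 ≡ 11 (mod 14)
9 = 8 + 1, so 5^9 = 5^8 × 5^1 ≡ 11 × 5 (mod 14)
Multiplying step by step:
  11 × 5 = 55 ≡ 13 (mod 14)
Result: 5^9 ≡ 13 (mod 14)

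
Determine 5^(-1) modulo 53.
5^(-1) ≡ 32 (mod 53). Verification: 5 × 32 = 160 ≡ 1 (mod 53)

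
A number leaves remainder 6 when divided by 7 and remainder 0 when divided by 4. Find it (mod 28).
M = 7 × 4 = 28. M₁ = 4, y₁ ≡ 2 (mod 7). M₂ = 7, y₂ ≡ 3 (mod 4). z = 6×4×2 + 0×7×3 ≡ 20 (mod 28)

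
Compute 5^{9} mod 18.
17

Using successive squaring:
Binary expansion of 9: 1001
Powers of 5 mod 18 (each is the square of the previous):
  5^1 ≡ 5 (mod 18)
  5^2 ≡ 5² = 25 ≡ 7 (mod 18)
  5^4 ≡ 7² = 49 ≡ 13 (mod 18)
  5^8 ≡ 13² = 169 ≡ 7 (mod 18)
9 = 8 + 1, so 5^9 = 5^8 × 5^1 ≡ 7 × 5 (mod 18)
Multiplying step by step:
  7 × 5 = 35 ≡ 17 (mod 18)
Result: 5^9 ≡ 17 (mod 18)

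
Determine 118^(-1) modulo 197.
118^(-1) ≡ 192 (mod 197). Verification: 118 × 192 = 22656 ≡ 1 (mod 197)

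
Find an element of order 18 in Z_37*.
3 has order 18 mod 37 since 3^{18} ≡ 1 (mod 37) and no smaller power works.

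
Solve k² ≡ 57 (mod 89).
The square roots of 57 mod 89 are 71 and 18. Verify: 71² = 5041 ≡ 57 (mod 89)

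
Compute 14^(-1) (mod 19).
14^(-1) ≡ 15 (mod 19). Verification: 14 × 15 = 210 ≡ 1 (mod 19)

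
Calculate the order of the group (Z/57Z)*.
36

Prime factorization: 57 = 3 × 19
Using the formula φ(n) = n × Π(1 - 1/p) for each prime factor p:
φ(57) = 57 × (1 - 1/3) × (1 - 1/19)
φ(57) = 36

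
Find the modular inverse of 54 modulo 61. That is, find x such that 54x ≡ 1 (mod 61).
26

Using Extended Euclidean Algorithm:
gcd(54, 61) = 1
Bezout coefficients: 54 × 26 + 61 × -23 = 1
So 54 × 26 ≡ 1 (mod 61)
The inverse is 26 mod 61 = 26
Verification: 54 × 26 = 1404 = 23 × 61 + 1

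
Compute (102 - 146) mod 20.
16

(102 - 146) = -44
-44 mod 20 = 16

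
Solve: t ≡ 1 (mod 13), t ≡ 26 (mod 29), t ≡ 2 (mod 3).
M = 13 × 29 × 3 = 1131. M₁ = 87, y₁ ≡ 3 (mod 13). M₂ = 39, y₂ ≡ 3 (mod 29). M₃ = 377, y₃ ≡ 2 (mod 3). t = 1×87×3 + 26×39×3 + 2×377×2 ≡ 287 (mod 1131)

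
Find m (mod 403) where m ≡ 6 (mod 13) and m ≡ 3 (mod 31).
M = 13 × 31 = 403. M₁ = 31, y₁ ≡ 8 (mod 13). M₂ = 13, y₂ ≡ 12 (mod 31). m = 6×31×8 + 3×13×12 ≡ 344 (mod 403)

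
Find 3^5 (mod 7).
5 = 4 + 1 (binary 101). Repeated squaring mod 7: 3^1 ≡ 3; 3^2 ≡ 3² = 9 ≡ 2; 3^4 ≡ 2² = 4 ≡ 4. Multiply: 3^5 = 3^4 × 3^1 ≡ 4 × 3 (mod 7): 4 × 3 = 12 ≡ 5. So 3^5 ≡ 5 (mod 7).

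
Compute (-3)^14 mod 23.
Using repeated squaring. (-3) ≡ 20 (mod 23). 14 = 8 + 4 + 2 (binary 1110). Repeated squaring mod 23: 20^1 ≡ 20; 20^2 ≡ 20² = 400 ≡ 9; 20^4 ≡ 9² = 81 ≡ 12; 20^8 ≡ 12² = 144 ≡ 6. Multiply: (-3)^14 ≡ 20^8 × 20^4 × 20^2 ≡ 6 × 12 × 9 (mod 23): 6 × 12 = 72 ≡ 3; 3 × 9 = 27 ≡ 4. So (-3)^14 ≡ 4 (mod 23).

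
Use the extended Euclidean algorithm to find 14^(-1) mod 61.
Extended GCD: 14(-13) + 61(3) = 1. So 14^(-1) ≡ 48 ≡ 48 (mod 61). Verify: 14 × 48 = 672 ≡ 1 (mod 61)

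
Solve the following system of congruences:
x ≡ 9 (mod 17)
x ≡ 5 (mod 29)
179

Using the Chinese Remainder Theorem:
M = product of moduli = 493
For equation 1: M_1 = 29, 29 ≡ 12 (mod 17), inverse of 29 mod 17 is 10 (check: 12 × 10 = 120 ≡ 1 (mod 17))
For equation 2: M_2 = 17, 17 ≡ 17 (mod 29), inverse of 17 mod 29 is 12 (check: 17 × 12 = 204 ≡ 1 (mod 29))
Combine: x ≡ Σ r_i×M_i×(M_i⁻¹ mod m_i) = 9×29×10 + 5×17×12 = 2610 + 1020 = 3630
3630 mod 493 = 179
x ≡ 179 (mod 493)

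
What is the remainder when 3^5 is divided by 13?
5 = 4 + 1 (binary 101). Repeated squaring mod 13: 3^1 ≡ 3; 3^2 ≡ 3² = 9 ≡ 9; 3^4 ≡ 9² = 81 ≡ 3. Multiply: 3^5 = 3^4 × 3^1 ≡ 3 × 3 (mod 13): 3 × 3 = 9 ≡ 9. So 3^5 ≡ 9 (mod 13).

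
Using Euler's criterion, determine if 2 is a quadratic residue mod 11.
By Euler's criterion: 2^{5} ≡ 10 (mod 11). Since this equals -1 (≡ 10), 2 is not a QR.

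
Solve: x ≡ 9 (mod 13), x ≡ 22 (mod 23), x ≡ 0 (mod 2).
M = 13 × 23 × 2 = 598. M₁ = 46, y₁ ≡ 2 (mod 13). M₂ = 26, y₂ ≡ 8 (mod 23). M₃ = 299, y₃ ≡ 1 (mod 2). x = 9×46×2 + 22×26×8 + 0×299×1 ≡ 22 (mod 598)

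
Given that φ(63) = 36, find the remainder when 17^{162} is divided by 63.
By Euler: 17^{36} ≡ 1 (mod 63) since gcd(17, 63) = 1. 162 = 4×36 + 18. So 17^{162} ≡ 17^{18} ≡ 1 (mod 63)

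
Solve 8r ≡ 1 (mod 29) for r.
8^(-1) ≡ 11 (mod 29). Verification: 8 × 11 = 88 ≡ 1 (mod 29)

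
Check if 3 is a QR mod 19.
By Euler's criterion: 3^{9} ≡ 18 (mod 19). Since this equals -1 (≡ 18), 3 is not a QR.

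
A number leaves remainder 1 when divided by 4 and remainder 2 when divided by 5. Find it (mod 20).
M = 4 × 5 = 20. M₁ = 5, y₁ ≡ 1 (mod 4). M₂ = 4, y₂ ≡ 4 (mod 5). n = 1×5×1 + 2×4×4 ≡ 17 (mod 20)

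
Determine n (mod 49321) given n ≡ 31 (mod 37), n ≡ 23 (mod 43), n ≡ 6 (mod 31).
42507

Using the Chinese Remainder Theorem:
M = product of moduli = 49321
For equation 1: M_1 = 1333, 1333 ≡ 1 (mod 37), inverse of 1333 mod 37 is 1 (check: 1 × 1 = 1 ≡ 1 (mod 37))
For equation 2: M_2 = 1147, 1147 ≡ 29 (mod 43), inverse of 1147 mod 43 is 3 (check: 29 × 3 = 87 ≡ 1 (mod 43))
For equation 3: M_3 = 1591, 1591 ≡ 10 (mod 31), inverse of 1591 mod 31 is 28 (check: 10 × 28 = 280 ≡ 1 (mod 31))
Combine: n ≡ Σ r_i×M_i×(M_i⁻¹ mod m_i) = 31×1333×1 + 23×1147×3 + 6×1591×28 = 41323 + 79143 + 267288 = 387754
387754 mod 49321 = 42507
n ≡ 42507 (mod 49321)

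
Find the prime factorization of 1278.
2 × 3^2 × 71

Divide by primes starting from smallest:
1278 ÷ 2 = 639
639 ÷ 3 = 213
213 ÷ 3 = 71
71 ÷ 71 = 1

1278 = 2 × 3^2 × 71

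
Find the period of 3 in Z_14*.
Powers of 3 mod 14: 3^1≡3, 3^2≡9, 3^3≡13, 3^4≡11, 3^5≡5, 3^6≡1. Order = 6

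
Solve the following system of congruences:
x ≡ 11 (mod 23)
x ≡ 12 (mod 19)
126

Using the Chinese Remainder Theorem:
M = product of moduli = 437
For equation 1: M_1 = 19, 19 ≡ 19 (mod 23), inverse of 19 mod 23 is 17 (check: 19 × 17 = 323 ≡ 1 (mod 23))
For equation 2: M_2 = 23, 23 ≡ 4 (mod 19), inverse of 23 mod 19 is 5 (check: 4 × 5 = 20 ≡ 1 (mod 19))
Combine: x ≡ Σ r_i×M_i×(M_i⁻¹ mod m_i) = 11×19×17 + 12×23×5 = 3553 + 1380 = 4933
4933 mod 437 = 126
x ≡ 126 (mod 437)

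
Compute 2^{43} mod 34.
8

Using successive squaring:
Binary expansion of 43: 101011
Powers of 2 mod 34 (each is the square of the previous):
  2^1 ≡ 2 (mod 34)
  2^2 ≡ 2² = 4 ≡ 4 (mod 34)
  2^4 ≡ 4² = 16 ≡ 16 (mod 34)
  2^8 ≡ 16² = 256 ≡ 18 (mod 34)
  2^16 ≡ 18² = 324 ≡ 18 (mod 34)
  2^32 ≡ 18² = 324 ≡ 18 (mod 34)
43 = 32 + 8 + 2 + 1, so 2^43 = 2^32 × 2^8 × 2^2 × 2^1 ≡ 18 × 18 × 4 × 2 (mod 34)
Multiplying step by step:
  18 × 18 = 324 ≡ 18 (mod 34)
  18 × 4 = 72 ≡ 4 (mod 34)
  4 × 2 = 8 ≡ 8 (mod 34)
Result: 2^43 ≡ 8 (mod 34)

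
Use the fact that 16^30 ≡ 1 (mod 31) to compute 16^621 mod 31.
By Fermat: 16^{30} ≡ 1 (mod 31). 621 ≡ 21 (mod 30). So 16^{621} ≡ 16^{21} ≡ 16 (mod 31)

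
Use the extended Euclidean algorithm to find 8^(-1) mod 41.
Extended GCD: 8(-5) + 41(1) = 1. So 8^(-1) ≡ 36 ≡ 36 (mod 41). Verify: 8 × 36 = 288 ≡ 1 (mod 41)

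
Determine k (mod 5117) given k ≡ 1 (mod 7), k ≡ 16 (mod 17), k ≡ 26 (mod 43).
1359

Using the Chinese Remainder Theorem:
M = product of moduli = 5117
For equation 1: M_1 = 731, 731 ≡ 3 (mod 7), inverse of 731 mod 7 is 5 (check: 3 × 5 = 15 ≡ 1 (mod 7))
For equation 2: M_2 = 301, 301 ≡ 12 (mod 17), inverse of 301 mod 17 is 10 (check: 12 × 10 = 120 ≡ 1 (mod 17))
For equation 3: M_3 = 119, 119 ≡ 33 (mod 43), inverse of 119 mod 43 is 30 (check: 33 × 30 = 990 ≡ 1 (mod 43))
Combine: k ≡ Σ r_i×M_i×(M_i⁻¹ mod m_i) = 1×731×5 + 16×301×10 + 26×119×30 = 3655 + 48160 + 92820 = 144635
144635 mod 5117 = 1359
k ≡ 1359 (mod 5117)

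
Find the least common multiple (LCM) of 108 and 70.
3780

First find GCD(108, 70) using the Euclidean algorithm:
108 = 1 × 70 + 38
70 = 1 × 38 + 32
38 = 1 × 32 + 6
32 = 5 × 6 + 2
6 = 3 × 2 + 0
GCD(108, 70) = 2

LCM formula: LCM(a, b) = (a × b) / GCD(a, b)
LCM(108, 70) = (108 × 70) / 2
LCM(108, 70) = 7560 / 2
LCM(108, 70) = 3780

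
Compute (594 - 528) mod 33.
0

(594 - 528) = 66
66 mod 33 = 0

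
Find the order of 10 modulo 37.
Powers of 10 mod 37: 10^1≡10, 10^2≡26, 10^3≡1. Order = 3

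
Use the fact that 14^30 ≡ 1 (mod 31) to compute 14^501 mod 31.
By Fermat: 14^{30} ≡ 1 (mod 31). 501 ≡ 21 (mod 30). So 14^{501} ≡ 14^{21} ≡ 8 (mod 31)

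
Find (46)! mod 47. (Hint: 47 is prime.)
By Wilson's theorem, (46)! ≡ -1 ≡ 46 (mod 47)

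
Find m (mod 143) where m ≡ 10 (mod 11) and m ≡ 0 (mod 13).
M = 11 × 13 = 143. M₁ = 13, y₁ ≡ 6 (mod 11). M₂ = 11, y₂ ≡ 6 (mod 13). m = 10×13×6 + 0×11×6 ≡ 65 (mod 143)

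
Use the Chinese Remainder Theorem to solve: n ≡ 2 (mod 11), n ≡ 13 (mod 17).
13

Using the Chinese Remainder Theorem:
M = product of moduli = 187
For equation 1: M_1 = 17, 17 ≡ 6 (mod 11), inverse of 17 mod 11 is 2 (check: 6 × 2 = 12 ≡ 1 (mod 11))
For equation 2: M_2 = 11, 11 ≡ 11 (mod 17), inverse of 11 mod 17 is 14 (check: 11 × 14 = 154 ≡ 1 (mod 17))
Combine: n ≡ Σ r_i×M_i×(M_i⁻¹ mod m_i) = 2×17×2 + 13×11×14 = 68 + 2002 = 2070
2070 mod 187 = 13
n ≡ 13 (mod 187)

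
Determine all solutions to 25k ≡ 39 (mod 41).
36

Since gcd(25, 41) = 1 divides 39, a solution exists.
Multiply both sides by the inverse of 25 mod 41:
  25^(-1) mod 41 = 23
  x ≡ 23 × 39 ≡ 897 ≡ 36 (mod 41)
Verification: 25 × 36 = 900 = 21 × 41 + 39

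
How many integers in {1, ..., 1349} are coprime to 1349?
1260

Prime factorization: 1349 = 19 × 71
Using the formula φ(n) = n × Π(1 - 1/p) for each prime factor p:
φ(1349) = 1349 × (1 - 1/19) × (1 - 1/71)
φ(1349) = 1260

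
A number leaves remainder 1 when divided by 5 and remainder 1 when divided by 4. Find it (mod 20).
M = 5 × 4 = 20. M₁ = 4, y₁ ≡ 4 (mod 5). M₂ = 5, y₂ ≡ 1 (mod 4). m = 1×4×4 + 1×5×1 ≡ 1 (mod 20)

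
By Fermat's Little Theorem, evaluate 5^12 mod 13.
By Fermat's Little Theorem, 5^{12} ≡ 1 (mod 13) since 13 is prime and gcd(5, 13) = 1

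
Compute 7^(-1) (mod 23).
7^(-1) ≡ 10 (mod 23). Verification: 7 × 10 = 70 ≡ 1 (mod 23)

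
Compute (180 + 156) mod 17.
13

(180 + 156) = 336
336 mod 17 = 13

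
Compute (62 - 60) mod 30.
2

(62 - 60) = 2
2 mod 30 = 2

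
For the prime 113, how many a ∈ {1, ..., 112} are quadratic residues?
For prime 113, there are (p-1)/2 = (113-1)/2 = 56 quadratic residues (excluding 0).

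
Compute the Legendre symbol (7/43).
(7/43) = 7^{21} mod 43 = -1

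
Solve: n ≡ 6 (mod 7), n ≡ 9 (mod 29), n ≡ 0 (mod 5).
M = 7 × 29 × 5 = 1015. M₁ = 145, y₁ ≡ 3 (mod 7). M₂ = 35, y₂ ≡ 5 (mod 29). M₃ = 203, y₃ ≡ 2 (mod 5). n = 6×145×3 + 9×35×5 + 0×203×2 ≡ 125 (mod 1015)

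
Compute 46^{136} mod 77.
53

Using successive squaring:
Binary expansion of 136: 10001000
Powers of 46 mod 77 (each is the square of the previous):
  46^1 ≡ 46 (mod 77)
  46^2 ≡ 46² = 2116 ≡ 37 (mod 77)
  46^4 ≡ 37² = 1369 ≡ 60 (mod 77)
  46^8 ≡ 60² = 3600 ≡ 58 (mod 77)
  46^16 ≡ 58² = 3364 ≡ 53 (mod 77)
  46^32 ≡ 53² = 2809 ≡ 37 (mod 77)
  46^64 ≡ 37² = 1369 ≡ 60 (mod 77)
  46^128 ≡ 60² = 3600 ≡ 58 (mod 77)
136 = 128 + 8, so 46^136 = 46^128 × 46^8 ≡ 58 × 58 (mod 77)
Multiplying step by step:
  58 × 58 = 3364 ≡ 53 (mod 77)
Result: 46^136 ≡ 53 (mod 77)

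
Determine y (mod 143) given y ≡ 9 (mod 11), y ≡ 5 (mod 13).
31

Using the Chinese Remainder Theorem:
M = product of moduli = 143
For equation 1: M_1 = 13, 13 ≡ 2 (mod 11), inverse of 13 mod 11 is 6 (check: 2 × 6 = 12 ≡ 1 (mod 11))
For equation 2: M_2 = 11, 11 ≡ 11 (mod 13), inverse of 11 mod 13 is 6 (check: 11 × 6 = 66 ≡ 1 (mod 13))
Combine: y ≡ Σ r_i×M_i×(M_i⁻¹ mod m_i) = 9×13×6 + 5×11×6 = 702 + 330 = 1032
1032 mod 143 = 31
y ≡ 31 (mod 143)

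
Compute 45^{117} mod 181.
59

Using successive squaring:
Binary expansion of 117: 1110101
Powers of 45 mod 181 (each is the square of the previous):
  45^1 ≡ 45 (mod 181)
  45^2 ≡ 45² = 2025 ≡ 34 (mod 181)
  45^4 ≡ 34² = 1156 ≡ 70 (mod 181)
  45^8 ≡ 70² = 4900 ≡ 13 (mod 181)
  45^16 ≡ 13² = 169 ≡ 169 (mod 181)
  45^32 ≡ 169² = 28561 ≡ 144 (mod 181)
  45^64 ≡ 144² = 20736 ≡ 102 (mod 181)
117 = 64 + 32 + 16 + 4 + 1, so 45^117 = 45^64 × 45^32 × 45^16 × 45^4 × 45^1 ≡ 102 × 144 × 169 × 70 × 45 (mod 181)
Multiplying step by step:
  102 × 144 = 14688 ≡ 27 (mod 181)
  27 × 169 = 4563 ≡ 38 (mod 181)
  38 × 70 = 2660 ≡ 126 (mod 181)
  126 × 45 = 5670 ≡ 59 (mod 181)
Result: 45^117 ≡ 59 (mod 181)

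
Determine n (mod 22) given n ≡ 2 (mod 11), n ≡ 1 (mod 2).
13

Using the Chinese Remainder Theorem:
M = product of moduli = 22
For equation 1: M_1 = 2, 2 ≡ 2 (mod 11), inverse of 2 mod 11 is 6 (check: 2 × 6 = 12 ≡ 1 (mod 11))
For equation 2: M_2 = 11, 11 ≡ 1 (mod 2), inverse of 11 mod 2 is 1 (check: 1 × 1 = 1 ≡ 1 (mod 2))
Combine: n ≡ Σ r_i×M_i×(M_i⁻¹ mod m_i) = 2×2×6 + 1×11×1 = 24 + 11 = 35
35 mod 22 = 13
n ≡ 13 (mod 22)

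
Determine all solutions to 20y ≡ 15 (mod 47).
36

Since gcd(20, 47) = 1 divides 15, a solution exists.
Multiply both sides by the inverse of 20 mod 47:
  20^(-1) mod 47 = 40
  x ≡ 40 × 15 ≡ 600 ≡ 36 (mod 47)
Verification: 20 × 36 = 720 = 15 × 47 + 15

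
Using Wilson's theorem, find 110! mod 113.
(112)! = (110)! × (111) × (112) ≡ -1 (mod 113). So (110)! ≡ -1 × [(112)(111)]^(-1) ≡ 56 (mod 113)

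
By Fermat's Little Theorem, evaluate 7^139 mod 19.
By Fermat: 7^{18} ≡ 1 (mod 19). 139 = 7×18 + 13. So 7^{139} ≡ 7^{13} ≡ 7 (mod 19)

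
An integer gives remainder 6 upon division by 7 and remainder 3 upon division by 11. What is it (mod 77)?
M = 7 × 11 = 77. M₁ = 11, y₁ ≡ 2 (mod 7). M₂ = 7, y₂ ≡ 8 (mod 11). k = 6×11×2 + 3×7×8 ≡ 69 (mod 77). The smallest positive such number is 69.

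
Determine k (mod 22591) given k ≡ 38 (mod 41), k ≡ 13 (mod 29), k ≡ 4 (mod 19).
9960

Using the Chinese Remainder Theorem:
M = product of moduli = 22591
For equation 1: M_1 = 551, 551 ≡ 18 (mod 41), inverse of 551 mod 41 is 16 (check: 18 × 16 = 288 ≡ 1 (mod 41))
For equation 2: M_2 = 779, 779 ≡ 25 (mod 29), inverse of 779 mod 29 is 7 (check: 25 × 7 = 175 ≡ 1 (mod 29))
For equation 3: M_3 = 1189, 1189 ≡ 11 (mod 19), inverse of 1189 mod 19 is 7 (check: 11 × 7 = 77 ≡ 1 (mod 19))
Combine: k ≡ Σ r_i×M_i×(M_i⁻¹ mod m_i) = 38×551×16 + 13×779×7 + 4×1189×7 = 335008 + 70889 + 33292 = 439189
439189 mod 22591 = 9960
k ≡ 9960 (mod 22591)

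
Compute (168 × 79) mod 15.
12

(168 × 79) = 13272
13272 mod 15 = 12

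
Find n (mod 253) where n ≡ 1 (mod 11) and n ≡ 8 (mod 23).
M = 11 × 23 = 253. M₁ = 23, y₁ ≡ 1 (mod 11). M₂ = 11, y₂ ≡ 21 (mod 23). n = 1×23×1 + 8×11×21 ≡ 100 (mod 253)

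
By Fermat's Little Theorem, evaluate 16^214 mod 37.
By Fermat: 16^{36} ≡ 1 (mod 37). 214 = 5×36 + 34. So 16^{214} ≡ 16^{34} ≡ 12 (mod 37)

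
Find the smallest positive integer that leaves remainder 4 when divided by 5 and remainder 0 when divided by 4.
M = 5 × 4 = 20. M₁ = 4, y₁ ≡ 4 (mod 5). M₂ = 5, y₂ ≡ 1 (mod 4). m = 4×4×4 + 0×5×1 ≡ 4 (mod 20). The smallest positive such number is 4.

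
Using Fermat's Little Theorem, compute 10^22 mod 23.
By Fermat's Little Theorem, 10^{22} ≡ 1 (mod 23) since 23 is prime and gcd(10, 23) = 1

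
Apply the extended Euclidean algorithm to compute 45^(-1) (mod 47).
Extended GCD: 45(23) + 47(-22) = 1. So 45^(-1) ≡ 23 ≡ 23 (mod 47). Verify: 45 × 23 = 1035 ≡ 1 (mod 47)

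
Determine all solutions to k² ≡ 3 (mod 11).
The square roots of 3 mod 11 are 5 and 6. Verify: 5² = 25 ≡ 3 (mod 11)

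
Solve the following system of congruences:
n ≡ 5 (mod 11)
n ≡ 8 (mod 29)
269

Using the Chinese Remainder Theorem:
M = product of moduli = 319
For equation 1: M_1 = 29, 29 ≡ 7 (mod 11), inverse of 29 mod 11 is 8 (check: 7 × 8 = 56 ≡ 1 (mod 11))
For equation 2: M_2 = 11, 11 ≡ 11 (mod 29), inverse of 11 mod 29 is 8 (check: 11 × 8 = 88 ≡ 1 (mod 29))
Combine: n ≡ Σ r_i×M_i×(M_i⁻¹ mod m_i) = 5×29×8 + 8×11×8 = 1160 + 704 = 1864
1864 mod 319 = 269
n ≡ 269 (mod 319)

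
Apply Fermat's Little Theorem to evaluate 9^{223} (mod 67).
59

By Fermat's Little Theorem, a^(p-1) ≡ 1 (mod p) for prime p and gcd(a, p) = 1
Here p = 67, so 9^66 ≡ 1 (mod 67)
We can reduce the exponent: 223 mod 66 = 25
So 9^223 ≡ 9^25 (mod 67)
Computing: 9^25 mod 67 = 59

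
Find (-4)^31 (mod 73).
Using repeated squaring. (-4) ≡ 69 (mod 73). 31 = 16 + 8 + 4 + 2 + 1 (binary 11111). Repeated squaring mod 73: 69^1 ≡ 69; 69^2 ≡ 69² = 4761 ≡ 16; 69^4 ≡ 16² = 256 ≡ 37; 69^8 ≡ 37² = 1369 ≡ 55; 69^16 ≡ 55² = 3025 ≡ 32. Multiply: (-4)^31 ≡ 69^16 × 69^8 × 69^4 × 69^2 × 69^1 ≡ 32 × 55 × 37 × 16 × 69 (mod 73): 32 × 55 = 1760 ≡ 8; 8 × 37 = 296 ≡ 4; 4 × 16 = 64 ≡ 64; 64 × 69 = 4416 ≡ 36. So (-4)^31 ≡ 36 (mod 73).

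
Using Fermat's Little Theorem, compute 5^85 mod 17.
By Fermat: 5^{16} ≡ 1 (mod 17). 85 = 5×16 + 5. So 5^{85} ≡ 5^{5} ≡ 14 (mod 17)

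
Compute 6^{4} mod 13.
9

Using successive squaring:
Binary expansion of 4: 100
Powers of 6 mod 13 (each is the square of the previous):
  6^1 ≡ 6 (mod 13)
  6^2 ≡ 6² = 36 ≡ 10 (mod 13)
  6^4 ≡ 10² = 100 ≡ 9 (mod 13)
4 is a power of 2, so 6^4 is the last square: ≡ 9 (mod 13)
Result: 6^4 ≡ 9 (mod 13)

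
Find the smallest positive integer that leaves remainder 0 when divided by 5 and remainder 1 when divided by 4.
M = 5 × 4 = 20. M₁ = 4, y₁ ≡ 4 (mod 5). M₂ = 5, y₂ ≡ 1 (mod 4). n = 0×4×4 + 1×5×1 ≡ 5 (mod 20). The smallest positive such number is 5.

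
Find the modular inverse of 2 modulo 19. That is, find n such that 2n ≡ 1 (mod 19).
10

Using Extended Euclidean Algorithm:
gcd(2, 19) = 1
Bezout coefficients: 2 × -9 + 19 × 1 = 1
So 2 × -9 ≡ 1 (mod 19)
The inverse is -9 mod 19 = 10
Verification: 2 × 10 = 20 = 1 × 19 + 1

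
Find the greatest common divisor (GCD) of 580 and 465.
5

Using the Euclidean algorithm:
580 = 1 × 465 + 115
465 = 4 × 115 + 5
115 = 23 × 5 + 0

GCD(580, 465) = 5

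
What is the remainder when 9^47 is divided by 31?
Using Fermat: 9^{30} ≡ 1 (mod 31). 47 ≡ 17 (mod 30). So 9^{47} ≡ 9^{17} ≡ 19 (mod 31)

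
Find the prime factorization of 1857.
3 × 619

Divide by primes starting from smallest:
1857 ÷ 3 = 619
619 ÷ 619 = 1

1857 = 3 × 619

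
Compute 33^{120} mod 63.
36

Using successive squaring:
Binary expansion of 120: 1111000
Powers of 33 mod 63 (each is the square of the previous):
  33^1 ≡ 33 (mod 63)
  33^2 ≡ 33² = 1089 ≡ 18 (mod 63)
  33^4 ≡ 18² = 324 ≡ 9 (mod 63)
  33^8 ≡ 9² = 81 ≡ 18 (mod 63)
  33^16 ≡ 18² = 324 ≡ 9 (mod 63)
  33^32 ≡ 9² = 81 ≡ 18 (mod 63)
  33^64 ≡ 18² = 324 ≡ 9 (mod 63)
120 = 64 + 32 + 16 + 8, so 33^120 = 33^64 × 33^32 × 33^16 × 33^8 ≡ 9 × 18 × 9 × 18 (mod 63)
Multiplying step by step:
  9 × 18 = 162 ≡ 36 (mod 63)
  36 × 9 = 324 ≡ 9 (mod 63)
  9 × 18 = 162 ≡ 36 (mod 63)
Result: 33^120 ≡ 36 (mod 63)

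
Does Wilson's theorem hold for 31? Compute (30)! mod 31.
(30)! mod 31 = 30. Since this equals -1 (mod 31), Wilson confirms 31 is prime.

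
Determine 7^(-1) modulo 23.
7^(-1) ≡ 10 (mod 23). Verification: 7 × 10 = 70 ≡ 1 (mod 23)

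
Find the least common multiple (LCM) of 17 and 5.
85

First find GCD(17, 5) using the Euclidean algorithm:
17 = 3 × 5 + 2
5 = 2 × 2 + 1
2 = 2 × 1 + 0
GCD(17, 5) = 1

LCM formula: LCM(a, b) = (a × b) / GCD(a, b)
LCM(17, 5) = (17 × 5) / 1
LCM(17, 5) = 85 / 1
LCM(17, 5) = 85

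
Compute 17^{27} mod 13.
12

Using successive squaring:
Binary expansion of 27: 11011
Powers of 17 mod 13 (each is the square of the previous):
  17^1 ≡ 4 (mod 13)
  17^2 ≡ 4² = 16 ≡ 3 (mod 13)
  17^4 ≡ 3² = 9 ≡ 9 (mod 13)
  17^8 ≡ 9² = 81 ≡ 3 (mod 13)
  17^16 ≡ 3² = 9 ≡ 9 (mod 13)
27 = 16 + 8 + 2 + 1, so 17^27 = 17^16 × 17^8 × 17^2 × 17^1 ≡ 9 × 3 × 3 × 4 (mod 13)
Multiplying step by step:
  9 × 3 = 27 ≡ 1 (mod 13)
  1 × 3 = 3 ≡ 3 (mod 13)
  3 × 4 = 12 ≡ 12 (mod 13)
Result: 17^27 ≡ 12 (mod 13)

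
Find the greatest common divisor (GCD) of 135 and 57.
3

Using the Euclidean algorithm:
135 = 2 × 57 + 21
57 = 2 × 21 + 15
21 = 1 × 15 + 6
15 = 2 × 6 + 3
6 = 2 × 3 + 0

GCD(135, 57) = 3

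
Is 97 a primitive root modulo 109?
No

To verify, check if 97^(108/q) ≢ 1 (mod 109) for each prime divisor q of 108
Divisors of 108 = 108: [1, 2, 3, 4, 6, 9, 12, 18, 27, 36, 54, 108]
  97^(108/2) = 97^54 ≡ 1 (mod 109)
  97^(108/3) = 97^36 ≡ 63 (mod 109)
Conclusion: 97 is not a primitive root modulo 109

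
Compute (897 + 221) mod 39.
26

(897 + 221) = 1118
1118 mod 39 = 26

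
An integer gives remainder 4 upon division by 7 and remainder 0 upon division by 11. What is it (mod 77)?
M = 7 × 11 = 77. M₁ = 11, y₁ ≡ 2 (mod 7). M₂ = 7, y₂ ≡ 8 (mod 11). n = 4×11×2 + 0×7×8 ≡ 11 (mod 77). The smallest positive such number is 11.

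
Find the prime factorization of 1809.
3^3 × 67

Divide by primes starting from smallest:
1809 ÷ 3 = 603
603 ÷ 3 = 201
201 ÷ 3 = 67
67 ÷ 67 = 1

1809 = 3^3 × 67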